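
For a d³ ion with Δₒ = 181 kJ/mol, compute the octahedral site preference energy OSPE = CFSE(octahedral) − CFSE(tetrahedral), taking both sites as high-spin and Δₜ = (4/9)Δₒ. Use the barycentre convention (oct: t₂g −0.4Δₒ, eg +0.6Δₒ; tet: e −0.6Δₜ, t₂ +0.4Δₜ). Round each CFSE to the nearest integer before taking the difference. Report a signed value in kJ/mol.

-153

In an octahedral site d³ (HS) is t2g^3 e_g^0, giving CFSE(oct) = -1.2Δₒ = -217 kJ/mol.
Tetrahedral: e^2 t2^1, CFSE = 2(−0.6) + 1(+0.4) = -0.8Δₜ = -0.8 × (4/9) × 181 = -64 kJ/mol.
Subtracting, OSPE = -217 − (-64) = -153 kJ/mol.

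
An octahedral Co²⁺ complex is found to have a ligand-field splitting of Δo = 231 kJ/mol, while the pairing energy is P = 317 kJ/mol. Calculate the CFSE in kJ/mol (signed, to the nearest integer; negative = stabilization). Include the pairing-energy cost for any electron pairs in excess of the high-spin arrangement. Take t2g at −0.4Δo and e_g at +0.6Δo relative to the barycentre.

-185

Co²⁺: group 9, so d-count = 9 − 2 = 7.
With Δo < P the complex is high-spin.
That gives t2g^5 e_g^2.
Orbital CFSE = -0.8Δo = -0.8 × 231 = -185 kJ/mol.
High-spin has no excess pairs, so no pairing correction applies.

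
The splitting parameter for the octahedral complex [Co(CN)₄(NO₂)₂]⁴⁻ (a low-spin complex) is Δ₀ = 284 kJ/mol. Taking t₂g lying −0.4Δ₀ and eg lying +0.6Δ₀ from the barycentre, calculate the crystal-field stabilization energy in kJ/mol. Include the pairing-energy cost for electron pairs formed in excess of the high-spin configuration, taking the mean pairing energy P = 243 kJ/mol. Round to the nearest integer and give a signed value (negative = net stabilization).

-268

Ligand charges: 4×(-1) from CN⁻ and 2×(-1) from NO₂⁻ sum to -6; with overall charge -4, Co is +2.
Co sits in group 9; removing 2 electrons leaves Co²⁺ with 9 − 2 = 7 d electrons.
The d⁷ electrons fill as t₂g⁶ eg¹.
Orbital CFSE = 6(-0.4) + 1(0.6) = -1.8Δ₀ = -1.8 × 284 = -511 kJ/mol.
Relative to high-spin t₂g⁵ eg² (2 paired), the low-spin configuration has 1 additional pair, contributing +1 × 243 = +243 kJ/mol.
Combining: -511 + 243 = -268 kJ/mol.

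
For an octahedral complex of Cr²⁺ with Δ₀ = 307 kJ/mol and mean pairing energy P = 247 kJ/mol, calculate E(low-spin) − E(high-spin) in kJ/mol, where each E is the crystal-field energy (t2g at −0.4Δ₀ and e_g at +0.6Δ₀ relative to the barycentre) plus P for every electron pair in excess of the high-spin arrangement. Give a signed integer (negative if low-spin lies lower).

Cr²⁺: group 6, so d-count = 6 − 2 = 4.
High-spin d⁴ fills as t2g^3 e_g^1 with CFSE 3(−0.4) + 1(+0.6) = -0.6Δ₀ = -184 kJ/mol.
Low-spin: t2g^4 e_g^0, orbital CFSE = -1.6Δ₀ = -491 kJ/mol; plus 1 excess pair × P = +247 kJ/mol; total -244 kJ/mol.
Thus E(LS) − E(HS) = -60 kJ/mol.

-60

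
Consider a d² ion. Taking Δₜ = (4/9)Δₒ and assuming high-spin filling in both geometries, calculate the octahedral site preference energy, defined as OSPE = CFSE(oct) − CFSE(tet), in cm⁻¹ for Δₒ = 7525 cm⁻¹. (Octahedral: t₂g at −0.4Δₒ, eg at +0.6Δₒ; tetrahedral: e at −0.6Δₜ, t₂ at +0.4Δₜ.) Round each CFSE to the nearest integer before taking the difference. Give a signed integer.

-2007

Octahedral high-spin t₂g² eg⁰: CFSE = -0.8 × 7525 = -6020 cm⁻¹.
Tetrahedral e² t₂⁰ gives -1.2Δₜ = -1.2 × (4/9) × 7525 = -4013 cm⁻¹.
Subtracting, OSPE = -6020 − (-4013) = -2007 cm⁻¹.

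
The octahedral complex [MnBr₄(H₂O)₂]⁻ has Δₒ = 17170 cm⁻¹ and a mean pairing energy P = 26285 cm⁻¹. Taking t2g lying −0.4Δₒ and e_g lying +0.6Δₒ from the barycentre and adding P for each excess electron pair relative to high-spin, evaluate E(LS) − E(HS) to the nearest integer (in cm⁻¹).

Ligand charges: 4×(-1) from Br⁻ and 2×(+0) from H₂O sum to -4; with overall charge -1, Mn is +3.
Mn is in group 7, so Mn³⁺ is d⁴ (7 − 3 = 4).
In the high-spin limit (t2g^3 e_g^1) the orbital term is -0.6Δₒ = -10302 cm⁻¹, with no excess pairing.
Low-spin t2g^4 e_g^0 gives -1.6Δₒ = -27472 cm⁻¹, but forming 1 extra pair costs 1P = 26285 cm⁻¹, so E(LS) = -27472 + 26285 = -1187 cm⁻¹.
Thus E(LS) − E(HS) = 9115 cm⁻¹.

9115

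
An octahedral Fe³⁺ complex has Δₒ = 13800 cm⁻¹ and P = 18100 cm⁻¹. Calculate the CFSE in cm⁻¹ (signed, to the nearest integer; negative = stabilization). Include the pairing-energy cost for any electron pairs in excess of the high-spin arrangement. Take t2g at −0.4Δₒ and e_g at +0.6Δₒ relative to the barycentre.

0

Fe³⁺: group 8, so d-count = 8 − 3 = 5.
Here Δₒ < P (13800 < 18100), so the high-spin state is favoured.
That gives t2g^3 e_g^2.
Orbital CFSE = 0.0Δₒ = 0.0 × 13800 = 0 cm⁻¹.
High-spin has no excess pairs, so no pairing correction applies.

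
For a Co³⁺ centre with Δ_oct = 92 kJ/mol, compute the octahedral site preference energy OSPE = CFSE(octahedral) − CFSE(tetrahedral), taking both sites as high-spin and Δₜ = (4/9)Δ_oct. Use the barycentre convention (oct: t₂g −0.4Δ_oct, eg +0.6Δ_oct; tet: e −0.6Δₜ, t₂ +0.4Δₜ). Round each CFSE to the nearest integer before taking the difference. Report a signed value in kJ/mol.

Co³⁺: group 9, so d-count = 9 − 3 = 6.
Octahedral high-spin t₂g⁴ eg²: CFSE = -0.4 × 92 = -37 kJ/mol.
Tetrahedral: e³ t₂³, CFSE = 3(−0.6) + 3(+0.4) = -0.6Δₜ = -0.6 × (4/9) × 92 = -25 kJ/mol.
OSPE = -37 − (-25) = -12 kJ/mol.

-12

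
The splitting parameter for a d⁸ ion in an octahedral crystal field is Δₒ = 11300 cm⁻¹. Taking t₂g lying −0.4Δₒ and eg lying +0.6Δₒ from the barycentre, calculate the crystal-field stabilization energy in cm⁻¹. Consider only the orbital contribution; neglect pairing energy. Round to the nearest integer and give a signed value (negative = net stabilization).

-13560

For octahedral d⁸ the high- and low-spin configurations coincide.
Electron filling gives t₂g⁶ eg².
CFSE(orbital) = 6×(-0.4Δₒ) + 2×(0.6Δₒ) = -1.2Δₒ; with Δₒ = 11300 cm⁻¹ that is -13560 cm⁻¹.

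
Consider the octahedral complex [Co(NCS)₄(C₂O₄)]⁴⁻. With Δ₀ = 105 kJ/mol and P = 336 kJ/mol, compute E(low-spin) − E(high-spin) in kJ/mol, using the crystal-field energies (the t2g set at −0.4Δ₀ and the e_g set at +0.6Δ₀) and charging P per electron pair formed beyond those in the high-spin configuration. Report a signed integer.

231

Ligand charges: 4×(-1) from NCS⁻ and 1×(-2) from C₂O₄²⁻ sum to -6; with overall charge -4, Co is +2.
Co is in group 9, so Co²⁺ is d⁷ (9 − 2 = 7).
High-spin d⁷ fills as t2g^5 e_g^2 with CFSE 5(−0.4) + 2(+0.6) = -0.8Δ₀ = -84 kJ/mol.
Low-spin t2g^6 e_g^1 gives -1.8Δ₀ = -189 kJ/mol, but forming 1 extra pair costs 1P = 336 kJ/mol, so E(LS) = -189 + 336 = 147 kJ/mol.
The difference is 147 − (-84) = 231 kJ/mol, so high-spin lies lower.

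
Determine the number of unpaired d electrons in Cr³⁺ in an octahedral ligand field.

3

Cr sits in group 6; removing 3 electrons leaves Cr³⁺ with 6 − 3 = 3 d electrons.
Configuration: t2g^3 e_g^0, giving 3 unpaired electrons.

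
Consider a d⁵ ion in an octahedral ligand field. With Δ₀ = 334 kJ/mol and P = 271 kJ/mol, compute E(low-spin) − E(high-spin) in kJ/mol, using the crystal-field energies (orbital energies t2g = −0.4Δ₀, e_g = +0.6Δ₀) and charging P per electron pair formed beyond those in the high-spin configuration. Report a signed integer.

-126

High-spin: t2g^3 e_g^2, CFSE = 0.0Δ₀ = 0 kJ/mol.
For low-spin the configuration is t2g^5 e_g^0: orbital energy -2.0 × 334 = -668 kJ/mol, and 2 additional pairs relative to high-spin add 542 kJ/mol, giving -126 kJ/mol.
Thus E(LS) − E(HS) = -126 kJ/mol.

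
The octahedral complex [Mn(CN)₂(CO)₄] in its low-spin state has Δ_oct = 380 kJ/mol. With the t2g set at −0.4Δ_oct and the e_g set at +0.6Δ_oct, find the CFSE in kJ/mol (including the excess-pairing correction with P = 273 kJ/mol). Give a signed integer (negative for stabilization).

-214

Ligand charges: 2×(-1) from CN⁻ and 4×(+0) from CO sum to -2; with overall charge +0, Mn is +2.
Mn is in group 7, so Mn²⁺ is d⁵ (7 − 2 = 5).
Configuration: t2g^5 e_g^0.
The orbital stabilization is -2.0Δ_oct = -2.0 × 380 = -760 kJ/mol.
High-spin d⁵ would be t2g^3 e_g^2 with 0 pairs; low-spin has 2, so 2 excess pairs cost +2P = +546 kJ/mol.
Overall CFSE = -760 + 546 = -214 kJ/mol.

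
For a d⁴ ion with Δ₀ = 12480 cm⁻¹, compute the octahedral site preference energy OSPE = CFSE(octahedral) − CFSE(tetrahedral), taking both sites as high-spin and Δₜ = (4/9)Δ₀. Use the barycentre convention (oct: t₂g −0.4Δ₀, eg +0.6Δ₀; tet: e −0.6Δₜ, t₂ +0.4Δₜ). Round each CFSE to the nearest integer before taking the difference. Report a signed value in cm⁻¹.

-5269

In an octahedral site d⁴ (HS) is t2g^3 e_g^1, giving CFSE(oct) = -0.6Δ₀ = -7488 cm⁻¹.
Tetrahedral: e^2 t2^2, CFSE = 2(−0.6) + 2(+0.4) = -0.4Δₜ = -0.4 × (4/9) × 12480 = -2219 cm⁻¹.
Subtracting, OSPE = -7488 − (-2219) = -5269 cm⁻¹.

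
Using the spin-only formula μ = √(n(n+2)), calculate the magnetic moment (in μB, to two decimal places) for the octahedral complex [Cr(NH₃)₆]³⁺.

3.87 μB

NH₃ is neutral, so the +3 overall charge sits on Cr: oxidation state +3.
Cr³⁺: group 6, so d-count = 6 − 3 = 3.
Configuration: t₂g³ eg⁰ → 3 unpaired electrons.
μ(spin-only) = √[3(3+2)] = √15 ≈ 3.87 μB.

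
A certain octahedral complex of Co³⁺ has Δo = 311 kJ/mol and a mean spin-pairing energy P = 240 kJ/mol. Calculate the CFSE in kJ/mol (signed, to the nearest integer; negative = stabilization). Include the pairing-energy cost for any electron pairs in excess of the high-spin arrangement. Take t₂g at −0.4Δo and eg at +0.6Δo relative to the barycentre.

-266

Co is in group 9, so Co³⁺ is d⁶ (9 − 3 = 6).
Since Δo = 311 kJ/mol > P = 240 kJ/mol, the complex adopts the low-spin configuration.
Configuration: t₂g⁶ eg⁰.
Orbital CFSE = -2.4Δo = -2.4 × 311 = -746 kJ/mol.
Excess pairs vs high-spin: 3 − 1 = 2; pairing cost = +480 kJ/mol.
Net CFSE = -746 + 480 = -266 kJ/mol.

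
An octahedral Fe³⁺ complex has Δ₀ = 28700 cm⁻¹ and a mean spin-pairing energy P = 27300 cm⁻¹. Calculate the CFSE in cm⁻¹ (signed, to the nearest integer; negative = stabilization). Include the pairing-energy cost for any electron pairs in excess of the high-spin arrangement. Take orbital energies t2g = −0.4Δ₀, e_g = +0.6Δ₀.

-2800

Fe³⁺: group 8, so d-count = 8 − 3 = 5.
Since Δ₀ = 28700 cm⁻¹ > P = 27300 cm⁻¹, the complex adopts the low-spin configuration.
That gives t2g^5 e_g^0.
Orbital CFSE = -2.0Δ₀ = -2.0 × 28700 = -57400 cm⁻¹.
Excess pairs vs high-spin: 2 − 0 = 2; pairing cost = +54600 cm⁻¹.
Net CFSE = -57400 + 54600 = -2800 cm⁻¹.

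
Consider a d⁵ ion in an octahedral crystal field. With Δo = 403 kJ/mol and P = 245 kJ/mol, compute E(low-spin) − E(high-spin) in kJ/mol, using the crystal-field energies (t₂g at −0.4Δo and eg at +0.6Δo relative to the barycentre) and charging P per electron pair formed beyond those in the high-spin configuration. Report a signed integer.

-316

High-spin d⁵ fills as t₂g³ eg² with CFSE 3(−0.4) + 2(+0.6) = 0.0Δo = 0 kJ/mol.
For low-spin the configuration is t₂g⁵ eg⁰: orbital energy -2.0 × 403 = -806 kJ/mol, and 2 additional pairs relative to high-spin add 490 kJ/mol, giving -316 kJ/mol.
Thus E(LS) − E(HS) = -316 kJ/mol.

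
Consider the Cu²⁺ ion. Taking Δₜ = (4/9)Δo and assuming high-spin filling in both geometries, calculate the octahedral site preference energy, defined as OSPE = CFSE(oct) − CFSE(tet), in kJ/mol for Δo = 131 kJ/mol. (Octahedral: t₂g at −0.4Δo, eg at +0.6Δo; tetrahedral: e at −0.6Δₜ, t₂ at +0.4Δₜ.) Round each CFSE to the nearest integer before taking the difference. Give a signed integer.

Cu is in group 11, so Cu²⁺ is d⁹ (11 − 2 = 9).
Octahedral (high-spin): t₂g⁶ eg³, CFSE = 6(−0.4) + 3(+0.6) = -0.6Δo = -0.6 × 131 = -79 kJ/mol.
Tetrahedral: e⁴ t₂⁵, CFSE = 4(−0.6) + 5(+0.4) = -0.4Δₜ = -0.4 × (4/9) × 131 = -23 kJ/mol.
Subtracting, OSPE = -79 − (-23) = -56 kJ/mol.

-56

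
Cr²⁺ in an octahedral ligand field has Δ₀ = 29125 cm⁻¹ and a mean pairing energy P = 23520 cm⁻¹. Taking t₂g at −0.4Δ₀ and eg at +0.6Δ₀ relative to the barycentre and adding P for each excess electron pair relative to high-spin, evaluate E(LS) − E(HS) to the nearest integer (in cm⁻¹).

-5605

Cr is in group 6, so Cr²⁺ is d⁴ (6 − 2 = 4).
In the high-spin limit (t₂g³ eg¹) the orbital term is -0.6Δ₀ = -17475 cm⁻¹, with no excess pairing.
For low-spin the configuration is t₂g⁴ eg⁰: orbital energy -1.6 × 29125 = -46600 cm⁻¹, and 1 additional pair relative to high-spin adds 23520 cm⁻¹, giving -23080 cm⁻¹.
E(LS) − E(HS) = -23080 − (-17475) = -5605 cm⁻¹.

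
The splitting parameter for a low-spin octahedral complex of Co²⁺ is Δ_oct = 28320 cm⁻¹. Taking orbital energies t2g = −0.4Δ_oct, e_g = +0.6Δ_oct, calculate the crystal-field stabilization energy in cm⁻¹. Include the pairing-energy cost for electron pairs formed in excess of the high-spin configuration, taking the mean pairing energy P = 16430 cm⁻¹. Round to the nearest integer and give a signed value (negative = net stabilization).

-34546

Group 9 minus oxidation state +2 gives a d⁷ configuration for Co²⁺.
Configuration: t2g^6 e_g^1.
CFSE(orbital) = 6×(-0.4Δ_oct) + 1×(0.6Δ_oct) = -1.8Δ_oct; with Δ_oct = 28320 cm⁻¹ that is -50976 cm⁻¹.
Pairing penalty: 3 pairs vs 2 in the high-spin reference → 1 extra × P = 16430 cm⁻¹.
Combining: -50976 + 16430 = -34546 cm⁻¹.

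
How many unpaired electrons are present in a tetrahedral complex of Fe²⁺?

Group 8 minus oxidation state +2 gives a d⁶ configuration for Fe²⁺.
Tetrahedral splitting is small, so the complex is high-spin.
Configuration: e³ t₂³, giving 4 unpaired electrons.

4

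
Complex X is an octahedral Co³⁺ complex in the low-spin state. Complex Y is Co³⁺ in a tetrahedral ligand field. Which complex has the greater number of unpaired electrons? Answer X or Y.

Y

X: Co³⁺: group 9, so d-count = 9 − 3 = 6; t₂g⁶ eg⁰ → 0 unpaired.
Y: Group 9 minus oxidation state +3 gives a d⁶ configuration for Co³⁺; Tetrahedral splitting is small, so the complex is high-spin; e³ t₂³ → 4 unpaired.
So Y has more unpaired electrons.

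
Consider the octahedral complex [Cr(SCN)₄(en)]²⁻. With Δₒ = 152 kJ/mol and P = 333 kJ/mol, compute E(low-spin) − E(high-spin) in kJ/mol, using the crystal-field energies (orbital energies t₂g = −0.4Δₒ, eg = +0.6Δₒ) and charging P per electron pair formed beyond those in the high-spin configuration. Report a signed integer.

181

Ligand charges: 4×(-1) from SCN⁻ and 1×(+0) from en sum to -4; with overall charge -2, Cr is +2.
Cr sits in group 6; removing 2 electrons leaves Cr²⁺ with 6 − 2 = 4 d electrons.
In the high-spin limit (t₂g³ eg¹) the orbital term is -0.6Δₒ = -91 kJ/mol, with no excess pairing.
Low-spin t₂g⁴ eg⁰ gives -1.6Δₒ = -243 kJ/mol, but forming 1 extra pair costs 1P = 333 kJ/mol, so E(LS) = -243 + 333 = 90 kJ/mol.
E(LS) − E(HS) = 90 − (-91) = 181 kJ/mol.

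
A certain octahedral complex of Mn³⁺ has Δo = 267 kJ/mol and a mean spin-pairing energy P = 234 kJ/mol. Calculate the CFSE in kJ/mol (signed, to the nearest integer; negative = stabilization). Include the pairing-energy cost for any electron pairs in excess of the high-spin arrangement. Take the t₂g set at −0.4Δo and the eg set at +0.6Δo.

Mn sits in group 7; removing 3 electrons leaves Mn³⁺ with 7 − 3 = 4 d electrons.
Since Δo = 267 kJ/mol > P = 234 kJ/mol, the complex adopts the low-spin configuration.
Filling d⁴ accordingly: t₂g⁴ eg⁰.
Orbital CFSE = -1.6Δo = -1.6 × 267 = -427 kJ/mol.
Excess pairs vs high-spin: 1 − 0 = 1; pairing cost = +234 kJ/mol.
Net CFSE = -427 + 234 = -193 kJ/mol.

-193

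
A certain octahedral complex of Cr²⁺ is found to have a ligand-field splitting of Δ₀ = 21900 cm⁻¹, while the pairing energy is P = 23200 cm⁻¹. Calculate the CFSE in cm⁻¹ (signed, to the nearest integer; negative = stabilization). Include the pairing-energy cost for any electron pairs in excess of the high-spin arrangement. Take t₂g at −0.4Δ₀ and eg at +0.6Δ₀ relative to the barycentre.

-13140

Cr is in group 6, so Cr²⁺ is d⁴ (6 − 2 = 4).
Δ₀ < P, so pairing is avoided: the ground state is high-spin.
That gives t₂g³ eg¹.
Orbital CFSE = -0.6Δ₀ = -0.6 × 21900 = -13140 cm⁻¹.
High-spin has no excess pairs, so no pairing correction applies.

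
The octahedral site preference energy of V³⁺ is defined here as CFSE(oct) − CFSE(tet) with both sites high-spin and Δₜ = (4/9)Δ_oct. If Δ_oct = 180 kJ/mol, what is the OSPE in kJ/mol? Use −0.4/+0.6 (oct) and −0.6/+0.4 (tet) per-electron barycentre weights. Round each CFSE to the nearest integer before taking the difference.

Group 5 minus oxidation state +3 gives a d² configuration for V³⁺.
In an octahedral site d² (HS) is t₂g² eg⁰, giving CFSE(oct) = -0.8Δ_oct = -144 kJ/mol.
Tetrahedral e² t₂⁰ gives -1.2Δₜ = -1.2 × (4/9) × 180 = -96 kJ/mol.
OSPE = CFSE(oct) − CFSE(tet) = -144 − (-96) = -48 kJ/mol.

-48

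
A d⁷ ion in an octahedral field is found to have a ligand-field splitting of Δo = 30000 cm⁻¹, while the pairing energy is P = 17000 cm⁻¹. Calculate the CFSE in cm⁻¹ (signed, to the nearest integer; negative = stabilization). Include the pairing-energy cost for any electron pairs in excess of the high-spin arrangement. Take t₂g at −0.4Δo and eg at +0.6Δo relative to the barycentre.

Since Δo = 30000 cm⁻¹ > P = 17000 cm⁻¹, the complex adopts the low-spin configuration.
That gives t₂g⁶ eg¹.
Orbital CFSE = -1.8Δo = -1.8 × 30000 = -54000 cm⁻¹.
Excess pairs vs high-spin: 3 − 2 = 1; pairing cost = +17000 cm⁻¹.
Net CFSE = -54000 + 17000 = -37000 cm⁻¹.

-37000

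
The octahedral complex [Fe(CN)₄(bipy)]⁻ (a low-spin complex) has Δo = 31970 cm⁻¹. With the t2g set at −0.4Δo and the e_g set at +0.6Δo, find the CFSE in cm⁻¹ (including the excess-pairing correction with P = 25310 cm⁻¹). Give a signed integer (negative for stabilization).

-13320

Ligand charges: 4×(-1) from CN⁻ and 1×(+0) from bipy sum to -4; with overall charge -1, Fe is +3.
Group 8 minus oxidation state +3 gives a d⁵ configuration for Fe³⁺.
Configuration: t2g^5 e_g^0.
The orbital stabilization is -2.0Δo = -2.0 × 31970 = -63940 cm⁻¹.
Pairing penalty: 2 pairs vs 0 in the high-spin reference → 2 extra × P = 50620 cm⁻¹.
Overall CFSE = -63940 + 50620 = -13320 cm⁻¹.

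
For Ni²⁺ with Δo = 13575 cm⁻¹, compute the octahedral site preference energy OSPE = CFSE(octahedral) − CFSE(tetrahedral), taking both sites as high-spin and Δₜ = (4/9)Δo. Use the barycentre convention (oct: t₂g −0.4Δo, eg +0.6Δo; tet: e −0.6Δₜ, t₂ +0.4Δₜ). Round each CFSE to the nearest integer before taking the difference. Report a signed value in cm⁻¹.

-11463

Ni is in group 10, so Ni²⁺ is d⁸ (10 − 2 = 8).
Octahedral high-spin t2g^6 e_g^2: CFSE = -1.2 × 13575 = -16290 cm⁻¹.
Tetrahedral: e^4 t2^4, CFSE = 4(−0.6) + 4(+0.4) = -0.8Δₜ = -0.8 × (4/9) × 13575 = -4827 cm⁻¹.
OSPE = -16290 − (-4827) = -11463 cm⁻¹.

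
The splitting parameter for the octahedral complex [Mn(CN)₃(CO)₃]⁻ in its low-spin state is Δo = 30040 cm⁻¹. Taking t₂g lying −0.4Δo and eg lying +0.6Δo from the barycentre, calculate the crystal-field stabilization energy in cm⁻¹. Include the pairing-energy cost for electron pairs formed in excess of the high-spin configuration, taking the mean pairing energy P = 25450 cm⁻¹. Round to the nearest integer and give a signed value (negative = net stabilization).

-9180

Ligand charges: 3×(-1) from CN⁻ and 3×(+0) from CO sum to -3; with overall charge -1, Mn is +2.
Mn is in group 7, so Mn²⁺ is d⁵ (7 − 2 = 5).
The d⁵ electrons fill as t₂g⁵ eg⁰.
Orbital CFSE = 5(-0.4) + 0(0.6) = -2.0Δo = -2.0 × 30040 = -60080 cm⁻¹.
High-spin d⁵ would be t₂g³ eg² with 0 pairs; low-spin has 2, so 2 excess pairs cost +2P = +50900 cm⁻¹.
Overall CFSE = -60080 + 50900 = -9180 cm⁻¹.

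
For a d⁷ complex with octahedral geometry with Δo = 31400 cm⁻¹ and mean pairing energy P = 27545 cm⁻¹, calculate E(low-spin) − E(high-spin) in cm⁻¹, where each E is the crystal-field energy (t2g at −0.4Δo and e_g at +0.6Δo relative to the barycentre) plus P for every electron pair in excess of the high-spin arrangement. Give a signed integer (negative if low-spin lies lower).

-3855

High-spin d⁷ fills as t2g^5 e_g^2 with CFSE 5(−0.4) + 2(+0.6) = -0.8Δo = -25120 cm⁻¹.
Low-spin t2g^6 e_g^1 gives -1.8Δo = -56520 cm⁻¹, but forming 1 extra pair costs 1P = 27545 cm⁻¹, so E(LS) = -56520 + 27545 = -28975 cm⁻¹.
The difference is -28975 − (-25120) = -3855 cm⁻¹, so low-spin lies lower.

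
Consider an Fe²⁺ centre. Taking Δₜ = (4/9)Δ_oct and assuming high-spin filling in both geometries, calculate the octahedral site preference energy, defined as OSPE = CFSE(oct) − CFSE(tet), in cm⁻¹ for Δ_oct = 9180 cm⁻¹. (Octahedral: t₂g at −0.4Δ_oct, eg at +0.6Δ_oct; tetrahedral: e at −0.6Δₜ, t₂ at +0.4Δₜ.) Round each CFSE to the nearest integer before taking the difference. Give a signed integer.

Fe sits in group 8; removing 2 electrons leaves Fe²⁺ with 8 − 2 = 6 d electrons.
Octahedral high-spin t2g^4 e_g^2: CFSE = -0.4 × 9180 = -3672 cm⁻¹.
Tetrahedral e^3 t2^3 gives -0.6Δₜ = -0.6 × (4/9) × 9180 = -2448 cm⁻¹.
Subtracting, OSPE = -3672 − (-2448) = -1224 cm⁻¹.

-1224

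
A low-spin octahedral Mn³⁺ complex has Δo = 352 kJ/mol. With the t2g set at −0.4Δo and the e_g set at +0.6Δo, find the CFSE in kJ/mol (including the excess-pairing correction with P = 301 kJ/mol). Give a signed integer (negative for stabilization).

-262

Mn is in group 7, so Mn³⁺ is d⁴ (7 − 3 = 4).
Configuration: t2g^4 e_g^0.
Orbital CFSE = 4(-0.4) + 0(0.6) = -1.6Δo = -1.6 × 352 = -563 kJ/mol.
High-spin d⁴ would be t2g^3 e_g^1 with 0 pairs; low-spin has 1, so 1 excess pair costs +1P = +301 kJ/mol.
Combining: -563 + 301 = -262 kJ/mol.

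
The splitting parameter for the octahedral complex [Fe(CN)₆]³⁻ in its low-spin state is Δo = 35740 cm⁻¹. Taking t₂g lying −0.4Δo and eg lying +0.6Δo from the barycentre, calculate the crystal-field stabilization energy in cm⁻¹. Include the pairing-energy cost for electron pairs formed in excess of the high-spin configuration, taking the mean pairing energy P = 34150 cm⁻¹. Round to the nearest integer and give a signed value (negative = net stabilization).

-3180

Each CN⁻ contributes -1; 6 × (-1) = -6. With overall charge -3, Fe is in the +3 oxidation state.
Group 8 minus oxidation state +3 gives a d⁵ configuration for Fe³⁺.
Electron filling gives t₂g⁵ eg⁰.
Orbital CFSE = 5(-0.4) + 0(0.6) = -2.0Δo = -2.0 × 35740 = -71480 cm⁻¹.
Relative to high-spin t₂g³ eg² (0 paired), the low-spin configuration has 2 additional pairs, contributing +2 × 34150 = +68300 cm⁻¹.
Overall CFSE = -71480 + 68300 = -3180 cm⁻¹.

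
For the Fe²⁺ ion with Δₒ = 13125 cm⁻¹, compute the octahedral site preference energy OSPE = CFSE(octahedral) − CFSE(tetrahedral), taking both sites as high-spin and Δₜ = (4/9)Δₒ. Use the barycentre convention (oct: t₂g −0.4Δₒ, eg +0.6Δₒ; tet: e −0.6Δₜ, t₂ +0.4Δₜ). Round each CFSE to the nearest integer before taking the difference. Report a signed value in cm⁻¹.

Group 8 minus oxidation state +2 gives a d⁶ configuration for Fe²⁺.
In an octahedral site d⁶ (HS) is t₂g⁴ eg², giving CFSE(oct) = -0.4Δₒ = -5250 cm⁻¹.
In a tetrahedral site the filling is e³ t₂³: CFSE(tet) = -0.6Δₜ = -0.6 × (4/9)(13125) = -3500 cm⁻¹.
Subtracting, OSPE = -5250 − (-3500) = -1750 cm⁻¹.

-1750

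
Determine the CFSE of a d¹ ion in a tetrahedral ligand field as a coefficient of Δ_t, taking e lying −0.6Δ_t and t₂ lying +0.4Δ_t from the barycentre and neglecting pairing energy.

-0.6 Δ_t

With tetrahedral geometry the complex is necessarily high-spin.
Configuration: e¹ t₂⁰.
CFSE = 1(-0.6Δ_t) + 0(0.4Δ_t) = -0.6Δ_t + 0.0Δ_t = -0.6Δ_t.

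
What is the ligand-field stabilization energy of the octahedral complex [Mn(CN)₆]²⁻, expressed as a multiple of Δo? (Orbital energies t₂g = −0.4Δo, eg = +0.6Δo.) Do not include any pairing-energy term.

-1.2 Δo

Each CN⁻ contributes -1; 6 × (-1) = -6. With overall charge -2, Mn is in the +4 oxidation state.
Mn⁴⁺: group 7, so d-count = 7 − 4 = 3.
For octahedral d³ the high- and low-spin configurations coincide.
Configuration: t₂g³ eg⁰.
CFSE = 3(-0.4Δo) + 0(0.6Δo) = -1.2Δo + 0.0Δo = -1.2Δo.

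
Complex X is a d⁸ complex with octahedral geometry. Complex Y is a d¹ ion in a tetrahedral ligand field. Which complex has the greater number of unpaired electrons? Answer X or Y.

X

X: For octahedral d⁸ the high- and low-spin configurations coincide; t₂g⁶ eg² → 2 unpaired.
Y: Tetrahedral splitting is small, so the complex is high-spin; e¹ t₂⁰ → 1 unpaired.
So X has more unpaired electrons.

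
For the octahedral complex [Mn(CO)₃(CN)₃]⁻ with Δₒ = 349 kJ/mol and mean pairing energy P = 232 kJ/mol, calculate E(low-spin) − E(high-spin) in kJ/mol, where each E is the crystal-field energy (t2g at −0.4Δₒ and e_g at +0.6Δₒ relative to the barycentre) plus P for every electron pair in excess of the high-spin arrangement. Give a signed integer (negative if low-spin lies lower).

Ligand charges: 3×(+0) from CO and 3×(-1) from CN⁻ sum to -3; with overall charge -1, Mn is +2.
Group 7 minus oxidation state +2 gives a d⁵ configuration for Mn²⁺.
High-spin: t2g^3 e_g^2, CFSE = 0.0Δₒ = 0 kJ/mol.
Low-spin t2g^5 e_g^0 gives -2.0Δₒ = -698 kJ/mol, but forming 2 extra pairs costs 2P = 464 kJ/mol, so E(LS) = -698 + 464 = -234 kJ/mol.
Thus E(LS) − E(HS) = -234 kJ/mol.

-234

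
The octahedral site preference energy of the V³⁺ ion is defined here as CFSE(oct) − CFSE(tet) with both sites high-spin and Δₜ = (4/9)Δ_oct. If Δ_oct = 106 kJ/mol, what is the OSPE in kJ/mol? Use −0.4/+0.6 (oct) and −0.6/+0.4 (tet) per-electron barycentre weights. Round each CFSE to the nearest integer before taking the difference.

V is in group 5, so V³⁺ is d² (5 − 3 = 2).
Octahedral (high-spin): t₂g² eg⁰, CFSE = 2(−0.4) + 0(+0.6) = -0.8Δ_oct = -0.8 × 106 = -85 kJ/mol.
In a tetrahedral site the filling is e² t₂⁰: CFSE(tet) = -1.2Δₜ = -1.2 × (4/9)(106) = -57 kJ/mol.
OSPE = CFSE(oct) − CFSE(tet) = -85 − (-57) = -28 kJ/mol.

-28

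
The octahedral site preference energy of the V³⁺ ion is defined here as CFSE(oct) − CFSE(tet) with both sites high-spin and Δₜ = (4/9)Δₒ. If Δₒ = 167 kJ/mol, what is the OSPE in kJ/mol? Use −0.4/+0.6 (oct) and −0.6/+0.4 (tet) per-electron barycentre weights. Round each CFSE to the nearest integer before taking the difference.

V³⁺: group 5, so d-count = 5 − 3 = 2.
Octahedral high-spin t₂g² eg⁰: CFSE = -0.8 × 167 = -134 kJ/mol.
Tetrahedral: e² t₂⁰, CFSE = 2(−0.6) + 0(+0.4) = -1.2Δₜ = -1.2 × (4/9) × 167 = -89 kJ/mol.
OSPE = -134 − (-89) = -45 kJ/mol.

-45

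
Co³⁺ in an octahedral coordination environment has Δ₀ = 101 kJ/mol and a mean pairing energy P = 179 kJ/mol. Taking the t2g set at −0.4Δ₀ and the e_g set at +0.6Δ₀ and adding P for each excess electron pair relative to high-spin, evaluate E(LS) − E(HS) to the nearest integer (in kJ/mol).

Group 9 minus oxidation state +3 gives a d⁶ configuration for Co³⁺.
In the high-spin limit (t2g^4 e_g^2) the orbital term is -0.4Δ₀ = -40 kJ/mol, with no excess pairing.
Low-spin t2g^6 e_g^0 gives -2.4Δ₀ = -242 kJ/mol, but forming 2 extra pairs costs 2P = 358 kJ/mol, so E(LS) = -242 + 358 = 116 kJ/mol.
E(LS) − E(HS) = 116 − (-40) = 156 kJ/mol.

156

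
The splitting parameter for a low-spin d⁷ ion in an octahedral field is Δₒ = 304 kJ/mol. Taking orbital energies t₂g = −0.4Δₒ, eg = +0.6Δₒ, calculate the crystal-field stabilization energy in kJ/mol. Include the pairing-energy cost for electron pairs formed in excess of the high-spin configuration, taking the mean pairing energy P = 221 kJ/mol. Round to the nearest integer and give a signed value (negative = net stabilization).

Electron filling gives t₂g⁶ eg¹.
The orbital stabilization is -1.8Δₒ = -1.8 × 304 = -547 kJ/mol.
Pairing penalty: 3 pairs vs 2 in the high-spin reference → 1 extra × P = 221 kJ/mol.
Net CFSE = -547 + 221 = -326 kJ/mol.

-326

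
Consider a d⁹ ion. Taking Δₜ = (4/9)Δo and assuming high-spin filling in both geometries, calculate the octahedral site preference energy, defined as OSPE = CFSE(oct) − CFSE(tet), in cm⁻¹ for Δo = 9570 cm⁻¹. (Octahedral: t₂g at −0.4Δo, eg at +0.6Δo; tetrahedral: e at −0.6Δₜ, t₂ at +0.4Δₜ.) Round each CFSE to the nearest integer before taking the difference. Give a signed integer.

-4041

Octahedral high-spin t₂g⁶ eg³: CFSE = -0.6 × 9570 = -5742 cm⁻¹.
Tetrahedral e⁴ t₂⁵ gives -0.4Δₜ = -0.4 × (4/9) × 9570 = -1701 cm⁻¹.
OSPE = -5742 − (-1701) = -4041 cm⁻¹.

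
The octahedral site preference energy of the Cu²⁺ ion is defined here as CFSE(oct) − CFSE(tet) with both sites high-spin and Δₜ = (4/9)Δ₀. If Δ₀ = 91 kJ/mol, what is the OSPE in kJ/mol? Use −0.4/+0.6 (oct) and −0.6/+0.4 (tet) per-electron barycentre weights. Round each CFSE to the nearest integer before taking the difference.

Cu is in group 11, so Cu²⁺ is d⁹ (11 − 2 = 9).
In an octahedral site d⁹ (HS) is t₂g⁶ eg³, giving CFSE(oct) = -0.6Δ₀ = -55 kJ/mol.
Tetrahedral: e⁴ t₂⁵, CFSE = 4(−0.6) + 5(+0.4) = -0.4Δₜ = -0.4 × (4/9) × 91 = -16 kJ/mol.
Subtracting, OSPE = -55 − (-16) = -39 kJ/mol.

-39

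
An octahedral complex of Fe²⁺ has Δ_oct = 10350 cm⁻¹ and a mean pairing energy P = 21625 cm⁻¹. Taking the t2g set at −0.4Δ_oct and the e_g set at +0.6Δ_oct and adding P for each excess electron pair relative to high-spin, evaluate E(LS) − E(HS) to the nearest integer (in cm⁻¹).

Fe is in group 8, so Fe²⁺ is d⁶ (8 − 2 = 6).
In the high-spin limit (t2g^4 e_g^2) the orbital term is -0.4Δ_oct = -4140 cm⁻¹, with no excess pairing.
Low-spin t2g^6 e_g^0 gives -2.4Δ_oct = -24840 cm⁻¹, but forming 2 extra pairs costs 2P = 43250 cm⁻¹, so E(LS) = -24840 + 43250 = 18410 cm⁻¹.
The difference is 18410 − (-4140) = 22550 cm⁻¹, so high-spin lies lower.

22550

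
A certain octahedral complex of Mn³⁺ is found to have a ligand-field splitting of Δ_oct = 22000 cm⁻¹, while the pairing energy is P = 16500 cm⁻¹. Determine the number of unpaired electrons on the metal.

2

Mn is in group 7, so Mn³⁺ is d⁴ (7 − 3 = 4).
Here Δ_oct > P (22000 > 16500), so the low-spin state is favoured.
Configuration: t₂g⁴ eg⁰.
Unpaired electrons: 2.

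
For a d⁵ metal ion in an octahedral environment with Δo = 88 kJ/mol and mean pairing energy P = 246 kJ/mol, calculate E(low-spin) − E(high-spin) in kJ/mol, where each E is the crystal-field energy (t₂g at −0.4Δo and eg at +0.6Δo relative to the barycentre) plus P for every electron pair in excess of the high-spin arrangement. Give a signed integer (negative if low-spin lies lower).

316

High-spin: t₂g³ eg², CFSE = 0.0Δo = 0 kJ/mol.
For low-spin the configuration is t₂g⁵ eg⁰: orbital energy -2.0 × 88 = -176 kJ/mol, and 2 additional pairs relative to high-spin add 492 kJ/mol, giving 316 kJ/mol.
Thus E(LS) − E(HS) = 316 kJ/mol.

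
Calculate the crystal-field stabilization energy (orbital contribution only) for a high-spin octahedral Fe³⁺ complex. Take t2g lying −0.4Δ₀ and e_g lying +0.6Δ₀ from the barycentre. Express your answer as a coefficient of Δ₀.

0.0 Δ₀

Group 8 minus oxidation state +3 gives a d⁵ configuration for Fe³⁺.
Configuration: t2g^3 e_g^2.
CFSE = 3(-0.4Δ₀) + 2(0.6Δ₀) = -1.2Δ₀ + 1.2Δ₀ = 0.0Δ₀.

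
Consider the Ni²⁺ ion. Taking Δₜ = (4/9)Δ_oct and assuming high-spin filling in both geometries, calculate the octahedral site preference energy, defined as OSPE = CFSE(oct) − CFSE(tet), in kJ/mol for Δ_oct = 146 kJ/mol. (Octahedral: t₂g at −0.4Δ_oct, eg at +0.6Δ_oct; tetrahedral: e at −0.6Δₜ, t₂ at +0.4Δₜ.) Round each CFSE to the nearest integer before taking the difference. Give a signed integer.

Ni sits in group 10; removing 2 electrons leaves Ni²⁺ with 10 − 2 = 8 d electrons.
Octahedral high-spin t₂g⁶ eg²: CFSE = -1.2 × 146 = -175 kJ/mol.
Tetrahedral: e⁴ t₂⁴, CFSE = 4(−0.6) + 4(+0.4) = -0.8Δₜ = -0.8 × (4/9) × 146 = -52 kJ/mol.
Subtracting, OSPE = -175 − (-52) = -123 kJ/mol.

-123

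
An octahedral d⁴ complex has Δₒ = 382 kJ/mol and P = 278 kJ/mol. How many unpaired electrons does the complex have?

2

Here Δₒ > P (382 > 278), so the low-spin state is favoured.
That gives t₂g⁴ eg⁰.
Unpaired electrons: 2.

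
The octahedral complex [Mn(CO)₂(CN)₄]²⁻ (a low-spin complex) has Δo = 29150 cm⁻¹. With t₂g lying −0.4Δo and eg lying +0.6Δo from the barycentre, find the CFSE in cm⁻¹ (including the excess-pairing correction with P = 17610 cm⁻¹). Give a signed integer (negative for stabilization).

-23080

Ligand charges: 2×(+0) from CO and 4×(-1) from CN⁻ sum to -4; with overall charge -2, Mn is +2.
Mn²⁺: group 7, so d-count = 7 − 2 = 5.
The d⁵ electrons fill as t₂g⁵ eg⁰.
The orbital stabilization is -2.0Δo = -2.0 × 29150 = -58300 cm⁻¹.
Pairing penalty: 2 pairs vs 0 in the high-spin reference → 2 extra × P = 35220 cm⁻¹.
Combining: -58300 + 35220 = -23080 cm⁻¹.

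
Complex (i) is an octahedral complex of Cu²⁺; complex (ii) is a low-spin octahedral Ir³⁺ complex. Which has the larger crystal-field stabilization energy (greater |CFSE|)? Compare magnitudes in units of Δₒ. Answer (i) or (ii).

(ii)

(i): Group 11 minus oxidation state +2 gives a d⁹ configuration for Cu²⁺; t₂g⁶ eg³, CFSE = -0.6Δₒ.
(ii): Group 9 minus oxidation state +3 gives a d⁶ configuration for Ir³⁺; t₂g⁶ eg⁰, CFSE = -2.4Δₒ.
So (ii) has the larger |CFSE|.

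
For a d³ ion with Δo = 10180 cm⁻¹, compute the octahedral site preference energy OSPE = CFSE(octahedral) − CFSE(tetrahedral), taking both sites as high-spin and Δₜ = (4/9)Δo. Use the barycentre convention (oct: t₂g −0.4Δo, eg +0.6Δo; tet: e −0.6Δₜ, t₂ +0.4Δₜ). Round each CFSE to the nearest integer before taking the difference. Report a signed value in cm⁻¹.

Octahedral high-spin t2g^3 e_g^0: CFSE = -1.2 × 10180 = -12216 cm⁻¹.
Tetrahedral e^2 t2^1 gives -0.8Δₜ = -0.8 × (4/9) × 10180 = -3620 cm⁻¹.
OSPE = CFSE(oct) − CFSE(tet) = -12216 − (-3620) = -8596 cm⁻¹.

-8596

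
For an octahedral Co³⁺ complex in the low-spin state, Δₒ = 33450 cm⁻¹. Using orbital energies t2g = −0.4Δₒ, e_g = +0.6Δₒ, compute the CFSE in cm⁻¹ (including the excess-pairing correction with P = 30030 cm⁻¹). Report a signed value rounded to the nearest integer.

-20220

Group 9 minus oxidation state +3 gives a d⁶ configuration for Co³⁺.
The d⁶ electrons fill as t2g^6 e_g^0.
CFSE(orbital) = 6×(-0.4Δₒ) + 0×(0.6Δₒ) = -2.4Δₒ; with Δₒ = 33450 cm⁻¹ that is -80280 cm⁻¹.
Relative to high-spin t2g^4 e_g^2 (1 paired), the low-spin configuration has 2 additional pairs, contributing +2 × 30030 = +60060 cm⁻¹.
Combining: -80280 + 60060 = -20220 cm⁻¹.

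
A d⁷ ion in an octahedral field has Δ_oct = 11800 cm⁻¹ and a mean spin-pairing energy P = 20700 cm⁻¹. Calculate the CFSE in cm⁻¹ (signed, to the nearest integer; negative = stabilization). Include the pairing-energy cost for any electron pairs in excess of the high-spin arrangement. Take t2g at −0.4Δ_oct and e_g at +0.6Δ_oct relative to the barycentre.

-9440

Since Δ_oct = 11800 cm⁻¹ < P = 20700 cm⁻¹, the complex adopts the high-spin configuration.
Configuration: t2g^5 e_g^2.
Orbital CFSE = -0.8Δ_oct = -0.8 × 11800 = -9440 cm⁻¹.
High-spin has no excess pairs, so no pairing correction applies.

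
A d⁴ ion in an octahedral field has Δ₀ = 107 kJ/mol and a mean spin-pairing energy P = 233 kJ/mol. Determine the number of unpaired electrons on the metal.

Here Δ₀ < P (107 < 233), so the high-spin state is favoured.
That gives t2g^3 e_g^1.
Unpaired electrons: 4.

4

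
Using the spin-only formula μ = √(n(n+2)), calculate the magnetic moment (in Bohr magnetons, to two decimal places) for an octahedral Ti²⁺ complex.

Ti sits in group 4; removing 2 electrons leaves Ti²⁺ with 4 − 2 = 2 d electrons.
Configuration: t₂g² eg⁰ → 2 unpaired electrons.
μ(spin-only) = √[2(2+2)] = √8 ≈ 2.83 Bohr magnetons.

2.83 Bohr magnetons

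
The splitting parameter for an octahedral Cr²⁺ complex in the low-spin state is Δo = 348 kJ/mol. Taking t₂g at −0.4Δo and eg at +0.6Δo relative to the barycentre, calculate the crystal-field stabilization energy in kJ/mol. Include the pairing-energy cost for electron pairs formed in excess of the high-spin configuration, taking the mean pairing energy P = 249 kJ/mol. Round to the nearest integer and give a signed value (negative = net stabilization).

-308

Cr sits in group 6; removing 2 electrons leaves Cr²⁺ with 6 − 2 = 4 d electrons.
The d⁴ electrons fill as t₂g⁴ eg⁰.
CFSE(orbital) = 4×(-0.4Δo) + 0×(0.6Δo) = -1.6Δo; with Δo = 348 kJ/mol that is -557 kJ/mol.
High-spin d⁴ would be t₂g³ eg¹ with 0 pairs; low-spin has 1, so 1 excess pair costs +1P = +249 kJ/mol.
Net CFSE = -557 + 249 = -308 kJ/mol.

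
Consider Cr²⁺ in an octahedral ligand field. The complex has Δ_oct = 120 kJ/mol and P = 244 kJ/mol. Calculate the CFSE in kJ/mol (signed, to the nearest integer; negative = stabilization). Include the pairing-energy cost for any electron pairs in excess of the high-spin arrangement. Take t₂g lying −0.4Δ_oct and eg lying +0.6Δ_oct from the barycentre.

Cr sits in group 6; removing 2 electrons leaves Cr²⁺ with 6 − 2 = 4 d electrons.
With Δ_oct < P the complex is high-spin.
Configuration: t₂g³ eg¹.
Orbital CFSE = -0.6Δ_oct = -0.6 × 120 = -72 kJ/mol.
High-spin has no excess pairs, so no pairing correction applies.

-72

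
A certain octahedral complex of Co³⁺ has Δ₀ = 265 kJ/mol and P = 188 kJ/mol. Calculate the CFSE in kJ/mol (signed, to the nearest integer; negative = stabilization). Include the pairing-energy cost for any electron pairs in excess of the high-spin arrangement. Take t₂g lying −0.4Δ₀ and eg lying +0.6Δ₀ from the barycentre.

-260

Co is in group 9, so Co³⁺ is d⁶ (9 − 3 = 6).
Δ₀ > P, so pairing is preferred: the ground state is low-spin.
Filling d⁶ accordingly: t₂g⁶ eg⁰.
Orbital CFSE = -2.4Δ₀ = -2.4 × 265 = -636 kJ/mol.
Excess pairs vs high-spin: 3 − 1 = 2; pairing cost = +376 kJ/mol.
Net CFSE = -636 + 376 = -260 kJ/mol.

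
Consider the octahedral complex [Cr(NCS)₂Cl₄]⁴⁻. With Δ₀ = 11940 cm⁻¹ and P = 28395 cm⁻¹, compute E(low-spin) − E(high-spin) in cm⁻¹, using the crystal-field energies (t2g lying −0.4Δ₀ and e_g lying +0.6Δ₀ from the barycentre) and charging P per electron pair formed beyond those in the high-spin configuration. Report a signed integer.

Ligand charges: 2×(-1) from NCS⁻ and 4×(-1) from Cl⁻ sum to -6; with overall charge -4, Cr is +2.
Cr sits in group 6; removing 2 electrons leaves Cr²⁺ with 6 − 2 = 4 d electrons.
High-spin d⁴ fills as t2g^3 e_g^1 with CFSE 3(−0.4) + 1(+0.6) = -0.6Δ₀ = -7164 cm⁻¹.
Low-spin t2g^4 e_g^0 gives -1.6Δ₀ = -19104 cm⁻¹, but forming 1 extra pair costs 1P = 28395 cm⁻¹, so E(LS) = -19104 + 28395 = 9291 cm⁻¹.
E(LS) − E(HS) = 9291 − (-7164) = 16455 cm⁻¹.

16455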